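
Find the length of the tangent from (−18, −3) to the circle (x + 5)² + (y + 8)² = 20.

With centre O = (−5, −8), |OP|² = 194 and r² = 20.
The tangent meets the radius at right angles, so tangent² = |PO|² − r² = 194 − 20 = 174.

√174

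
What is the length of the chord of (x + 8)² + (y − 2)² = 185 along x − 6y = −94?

The distance from (−8, 2) to the line is 74/√37, and r² = 185.
Half the chord is √(r² − d²) = √(37), so the full chord is 2√37.

2√37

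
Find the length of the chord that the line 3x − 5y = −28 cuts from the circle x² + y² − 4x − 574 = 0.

The distance from (2, 0) to the line is 34/√34, and r² = 578.
Half the chord is √(r² − d²) = √(544), so the full chord is 8√34.

8√34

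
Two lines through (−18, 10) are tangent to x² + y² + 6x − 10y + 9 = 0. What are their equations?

3x + 4y = −14 and y = 10

Write the tangent as mx − y + (10 − m·(−18)) = 0 and set its distance from the centre to 5:
(15m − (−5))² = 25(m² + 1)
4m² + 3m = 0, so m = −3/4 or m = 0.
Through (−18, 10) these give 3x + 4y = −14 and y = 10.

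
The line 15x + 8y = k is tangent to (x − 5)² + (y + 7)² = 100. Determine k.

For a tangent, require d(centre, line) = r = 10.
|15·5 + 8·(−7) − k| / √289 = 10
|k − (19)| = 10·17, so k = 189 or k = −151.

k = −151 or k = 189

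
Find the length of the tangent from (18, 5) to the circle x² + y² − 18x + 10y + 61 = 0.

With centre O = (9, −5), |OP|² = 181 and r² = 45.
By the tangent–radius right angle, tangent length = √(|PO|² − r²) = √136 = 2√34.

2√34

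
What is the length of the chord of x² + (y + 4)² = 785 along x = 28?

2

The line gives x = 28. Substituting into the circle:
y² + 8y + 15 = 0
y = −3 or y = −5, giving (28, −3) and (28, −5).
|(28, −3) − (28, −5)| = √((0)² + (2)²) = 2.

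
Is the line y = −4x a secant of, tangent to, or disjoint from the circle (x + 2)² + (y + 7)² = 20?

d² = (4·(−2) + 1·(−7) − (0))²/17 = 225/17; r² = 20.
Since d² < r², the line cuts the circle twice.

secant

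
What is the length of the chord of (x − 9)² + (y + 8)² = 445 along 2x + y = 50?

Express y = −2x + 50 and substitute into the circle:
5x² − 250x + 3000 = 0  ⟹  x² − 50x + 600 = 0
x = 30 or x = 20, giving (30, −10) and (20, 10).
|(30, −10) − (20, 10)| = √((10)² + (−20)²) = 10√5.

10√5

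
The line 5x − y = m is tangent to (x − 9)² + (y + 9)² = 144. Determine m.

m = 54 ± 12√26

The line touches the circle iff its distance from (9, −9) is 12:
|5·9 − 1·(−9) − m| / √26 = 12
|m − (54)| = 12√26.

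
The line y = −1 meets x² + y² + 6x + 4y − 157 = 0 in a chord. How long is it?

Substitute y = −1:
x² + 6x − 160 = 0
x = 10 or x = −16, giving (10, −1) and (−16, −1).
Chord length = distance between (10, −1) and (−16, −1) = √676 = 26.

26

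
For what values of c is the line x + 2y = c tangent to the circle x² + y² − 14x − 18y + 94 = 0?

Tangency holds when the distance from the centre (7, 9) to the line equals the radius 6:
|1·7 + 2·9 − c| / √5 = 6
|c − (25)| = 6√5.

c = 25 ± 6√5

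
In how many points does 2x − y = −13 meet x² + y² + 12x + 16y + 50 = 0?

Substituting the line into the circle gives 5x² + 96x + 427 = 0.
Discriminant = (96)² − 4·5·(427) = 676 > 0.
Two real roots: the line is a secant.

2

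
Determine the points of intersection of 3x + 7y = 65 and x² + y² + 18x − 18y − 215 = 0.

(−25, 20) and (10, 5)

Express y = (65 − 3x)/7 and substitute into the circle:
58x² + 870x − 14500 = 0  ⟹  x² + 15x − 250 = 0
x = 10 or x = −25, giving (10, 5) and (−25, 20).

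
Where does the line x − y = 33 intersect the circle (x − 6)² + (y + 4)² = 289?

From the line, y = x − 33. Substituting:
2x² − 70x + 588 = 0  ⟹  x² − 35x + 294 = 0
x = 21 or x = 14, giving (21, −12) and (14, −19).

(14, −19) and (21, −12)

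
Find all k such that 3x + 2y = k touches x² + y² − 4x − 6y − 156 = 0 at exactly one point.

The line touches the circle iff its distance from (2, 3) is 13:
|3·2 + 2·3 − k| / √13 = 13
|k − (12)| = 13√13.

k = 12 ± 13√13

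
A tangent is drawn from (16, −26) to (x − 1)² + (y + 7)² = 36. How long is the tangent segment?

5√22

The centre is (1, −7) and r = 6. The square of the distance from P to the centre is 225 + 361 = 586.
The tangent meets the radius at right angles, so tangent² = |PO|² − r² = 586 − 36 = 550.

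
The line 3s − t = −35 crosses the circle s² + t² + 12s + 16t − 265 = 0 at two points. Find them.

(−19, −22) and (−8, 11)

From the line, t = 3s + 35. Substituting:
10s² + 270s + 1520 = 0  ⟹  s² + 27s + 152 = 0
s = −8 or s = −19, giving (−8, 11) and (−19, −22).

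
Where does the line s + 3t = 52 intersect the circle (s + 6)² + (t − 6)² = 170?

(−5, 19) and (1, 17)

From the line, t = (52 − s)/3. Substituting:
10s² + 40s − 50 = 0  ⟹  s² + 4s − 5 = 0
s = 1 or s = −5, giving (1, 17) and (−5, 19).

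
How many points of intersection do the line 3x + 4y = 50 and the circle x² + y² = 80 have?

0

d² = (3·0 + 4·0 − (50))²/25 = 100; r² = 80.
Since d² > r², the line lies outside the circle.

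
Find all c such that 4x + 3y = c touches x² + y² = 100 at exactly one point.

For a tangent, require d(centre, line) = r = 10.
|4·0 + 3·0 − c| / √25 = 10
|c| = 10·5, so c = 50 or c = −50.

c = −50 or c = 50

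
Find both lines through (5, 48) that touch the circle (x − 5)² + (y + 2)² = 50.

Write the tangent as mx − y + (48 − m·(5)) = 0 and set its distance from the centre to 5√2:
[m·(0) − (−50)]² = 50(m² + 1)
m² − 49 = 0, so m = 7 or m = −7.
With m = 7: 7x − y = −13. With m = −7: 7x + y = 83.

7x − y = −13 and 7x + y = 83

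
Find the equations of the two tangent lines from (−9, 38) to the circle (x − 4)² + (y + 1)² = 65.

A line y − (38) = m(x − (−9)) is tangent when its distance from (4, −1) is √65:
[m·(13) − (−39)]² = 65(m² + 1)
4m² + 39m + 56 = 0, so m = −8 or m = −7/4.
With m = −8: 8x + y = −34. With m = −7/4: 7x + 4y = 89.

8x + y = −34 and 7x + 4y = 89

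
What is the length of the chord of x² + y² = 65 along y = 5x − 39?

√26

From the line, y = 5x − 39. Substituting:
26x² − 390x + 1456 = 0  ⟹  x² − 15x + 56 = 0
x = 8 or x = 7, giving (8, 1) and (7, −4).
Chord length = distance between (8, 1) and (7, −4) = √26 = √26.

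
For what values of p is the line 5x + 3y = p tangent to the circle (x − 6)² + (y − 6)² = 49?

For a tangent, require d(centre, line) = r = 7.
|5·6 + 3·6 − p| / √34 = 7
|p − (48)| = 7√34.

p = 48 ± 7√34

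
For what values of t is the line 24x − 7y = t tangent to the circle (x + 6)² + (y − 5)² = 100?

Tangency holds when the distance from the centre (−6, 5) to the line equals the radius 10:
|24·(−6) − 7·5 − t| / √625 = 10
|t − (−179)| = 10·25, so t = 71 or t = −429.

t = −429 or t = 71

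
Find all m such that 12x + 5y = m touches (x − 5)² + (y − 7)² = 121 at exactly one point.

m = −48 or m = 238

The line touches the circle iff its distance from (5, 7) is 11:
|12·5 + 5·7 − m| / √169 = 11
|m − (95)| = 11·13, so m = 238 or m = −48.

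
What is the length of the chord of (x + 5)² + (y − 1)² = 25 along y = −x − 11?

√2

Substitute y = −x − 11:
2x² + 34x + 144 = 0  ⟹  x² + 17x + 72 = 0
x = −8 or x = −9, giving (−8, −3) and (−9, −2).
Chord length = distance between (−8, −3) and (−9, −2) = √2 = √2.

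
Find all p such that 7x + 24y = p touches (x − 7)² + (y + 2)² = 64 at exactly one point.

Tangency holds when the distance from the centre (7, −2) to the line equals the radius 8:
|7·7 + 24·(−2) − p| / √625 = 8
|p − (1)| = 8·25, so p = 201 or p = −199.

p = −199 or p = 201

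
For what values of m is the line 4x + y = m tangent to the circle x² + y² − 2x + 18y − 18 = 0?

For a tangent, require d(centre, line) = r = 10.
|4·1 + 1·(−9) − m| / √17 = 10
|m − (−5)| = 10√17.

m = −5 ± 10√17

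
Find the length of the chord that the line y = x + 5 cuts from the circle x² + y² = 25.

5√2

Centre (0, 0), r² = 25. Perpendicular distance d from centre to line = |5| / √2 = 5/√2.
Chord = 2√(r² − d²) = 2·√(25/2) = 5√2.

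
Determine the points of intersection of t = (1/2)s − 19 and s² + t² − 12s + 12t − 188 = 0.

(−2, −20) and (22, −8)

Express t = (−38 + s)/2 and substitute into the circle:
5s² − 100s − 220 = 0  ⟹  s² − 20s − 44 = 0
s = 22 or s = −2, giving (22, −8) and (−2, −20).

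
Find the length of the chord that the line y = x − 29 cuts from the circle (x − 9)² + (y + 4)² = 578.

The distance from (9, −4) to the line is 16/√2, and r² = 578.
Half the chord is √(r² − d²) = √(450), so the full chord is 30√2.

30√2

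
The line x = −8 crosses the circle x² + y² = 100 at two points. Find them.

The line gives x = −8. Substituting into the circle:
y² − 36 = 0
y = 6 or y = −6, giving (−8, 6) and (−8, −6).

(−8, −6) and (−8, 6)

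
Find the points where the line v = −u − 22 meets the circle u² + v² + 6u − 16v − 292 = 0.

(−17, −5) and (−16, −6)

Substitute v = −u − 22:
2u² + 66u + 544 = 0  ⟹  u² + 33u + 272 = 0
u = −16 or u = −17, giving (−16, −6) and (−17, −5).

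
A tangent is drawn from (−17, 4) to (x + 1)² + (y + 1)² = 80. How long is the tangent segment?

Centre (−1, −1), r² = 80. |PO|² = (−16)² + (5)² = 281.
The tangent meets the radius at right angles, so tangent² = |PO|² − r² = 281 − 80 = 201.

√201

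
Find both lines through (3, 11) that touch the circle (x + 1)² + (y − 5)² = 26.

Let a tangent through (3, 11) have slope m. Its distance from (−1, 5) must equal √26:
[m·(−4) − (−6)]² = 26(m² + 1)
5m² + 24m − 5 = 0, so m = −5 or m = 1/5.
Through (3, 11) these give 5x + y = 26 and x − 5y = −52.

5x + y = 26 and x − 5y = −52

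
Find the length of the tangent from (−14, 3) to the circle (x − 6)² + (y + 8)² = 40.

√481

Centre (6, −8), r² = 40. |PO|² = (−20)² + (11)² = 521.
By the tangent–radius right angle, tangent length = √(|PO|² − r²) = √481.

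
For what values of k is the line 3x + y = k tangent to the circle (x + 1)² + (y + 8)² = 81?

The line touches the circle iff its distance from (−1, −8) is 9:
|3·(−1) + 1·(−8) − k| / √10 = 9
|k − (−11)| = 9√10.

k = −11 ± 9√10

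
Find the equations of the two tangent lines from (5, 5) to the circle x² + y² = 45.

Let a tangent through (5, 5) have slope m. Its distance from (0, 0) must equal 3√5:
[m·(−5) − (−5)]² = 45(m² + 1)
2m² + 5m + 2 = 0, so m = −2 or m = −1/2.
With m = −2: 2x + y = 15. With m = −1/2: x + 2y = 15.

2x + y = 15 and x + 2y = 15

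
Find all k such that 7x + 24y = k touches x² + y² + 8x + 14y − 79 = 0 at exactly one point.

For a tangent, require d(centre, line) = r = 12.
|7·(−4) + 24·(−7) − k| / √625 = 12
|k − (−196)| = 12·25, so k = 104 or k = −496.

k = −496 or k = 104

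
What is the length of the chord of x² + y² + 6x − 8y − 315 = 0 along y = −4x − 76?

From the line, y = −4x − 76. Substituting:
17x² + 646x + 6069 = 0  ⟹  x² + 38x + 357 = 0
x = −17 or x = −21, giving (−17, −8) and (−21, 8).
Chord length = distance between (−17, −8) and (−21, 8) = √272 = 4√17.

4√17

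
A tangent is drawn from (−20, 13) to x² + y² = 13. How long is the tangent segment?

The centre is (0, 0) and r = √13. The square of the distance from P to the centre is 400 + 169 = 569.
The tangent meets the radius at right angles, so tangent² = |PO|² − r² = 569 − 13 = 556.

2√139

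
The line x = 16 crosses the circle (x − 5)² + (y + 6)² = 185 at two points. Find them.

(16, −14) and (16, 2)

The line gives x = 16. Substituting into the circle:
y² + 12y − 28 = 0
y = 2 or y = −14, giving (16, 2) and (16, −14).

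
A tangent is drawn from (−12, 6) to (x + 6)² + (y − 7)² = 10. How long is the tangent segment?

3√3

The centre is (−6, 7) and r = √10. The square of the distance from P to the centre is 36 + 1 = 37.
The tangent meets the radius at right angles, so tangent² = |PO|² − r² = 37 − 10 = 27.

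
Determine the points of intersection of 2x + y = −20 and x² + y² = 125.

(−11, 2) and (−5, −10)

Express y = −2x − 20 and substitute into the circle:
5x² + 80x + 275 = 0  ⟹  x² + 16x + 55 = 0
x = −5 or x = −11, giving (−5, −10) and (−11, 2).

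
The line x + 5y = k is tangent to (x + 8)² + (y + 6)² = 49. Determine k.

k = −38 ± 7√26

The line touches the circle iff its distance from (−8, −6) is 7:
|1·(−8) + 5·(−6) − k| / √26 = 7
|k − (−38)| = 7√26.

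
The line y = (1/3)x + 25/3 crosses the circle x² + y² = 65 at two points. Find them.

From the line, y = (25 + x)/3. Substituting:
10x² + 50x + 40 = 0  ⟹  x² + 5x + 4 = 0
x = −1 or x = −4, giving (−1, 8) and (−4, 7).

(−4, 7) and (−1, 8)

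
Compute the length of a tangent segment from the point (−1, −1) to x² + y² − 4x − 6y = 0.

2√3

Centre (2, 3), r² = 13. |PO|² = (−3)² + (−4)² = 25.
Power of the point: PT² = |PO|² − r² = 12, so PT = 2√3.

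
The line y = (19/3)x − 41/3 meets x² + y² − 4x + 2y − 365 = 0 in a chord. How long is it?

2√370

The distance from (2, −1) to the line is 0/√370, and r² = 370.
Chord = 2√(r² − d²) = 2·√(370) = 2√370.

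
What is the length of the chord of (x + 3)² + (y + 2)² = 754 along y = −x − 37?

The distance from (−3, −2) to the line is 32/√2, and r² = 754.
Chord = 2√(r² − d²) = 2·√(242) = 22√2.

22√2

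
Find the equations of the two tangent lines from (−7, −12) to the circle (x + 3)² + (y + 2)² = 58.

7x + 3y = −85 and 3x − 7y = 63

A line y − (−12) = m(x − (−7)) is tangent when its distance from (−3, −2) is √58:
[m·(4) − (10)]² = 58(m² + 1)
21m² + 40m − 21 = 0, so m = −7/3 or m = 3/7.
With m = −7/3: 7x + 3y = −85. With m = 3/7: 3x − 7y = 63.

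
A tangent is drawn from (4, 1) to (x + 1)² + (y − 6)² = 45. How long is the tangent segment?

√5

The centre is (−1, 6) and r = 3√5. The square of the distance from P to the centre is 25 + 25 = 50.
By the tangent–radius right angle, tangent length = √(|PO|² − r²) = √5.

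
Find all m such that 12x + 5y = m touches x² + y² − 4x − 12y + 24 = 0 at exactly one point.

m = 2 or m = 106

Tangency holds when the distance from the centre (2, 6) to the line equals the radius 4:
|12·2 + 5·6 − m| / √169 = 4
|m − (54)| = 4·13, so m = 106 or m = 2.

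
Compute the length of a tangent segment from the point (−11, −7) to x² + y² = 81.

Centre (0, 0), r² = 81. |PO|² = (−11)² + (−7)² = 170.
The tangent meets the radius at right angles, so tangent² = |PO|² − r² = 170 − 81 = 89.

√89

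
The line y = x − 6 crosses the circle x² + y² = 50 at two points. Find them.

Substitute y = x − 6:
2x² − 12x − 14 = 0  ⟹  x² − 6x − 7 = 0
x = 7 or x = −1, giving (7, 1) and (−1, −7).

(−1, −7) and (7, 1)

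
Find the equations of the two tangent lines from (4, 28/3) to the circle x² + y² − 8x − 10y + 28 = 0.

Let a tangent through (4, 28/3) have slope m. Its distance from (4, 5) must equal √13:
(0m − (−13/3))² = 13(m² + 1)
9m² − 4 = 0, so m = 2/3 or m = −2/3.
With m = 2/3: 2x − 3y = −20. With m = −2/3: 2x + 3y = 36.

2x − 3y = −20 and 2x + 3y = 36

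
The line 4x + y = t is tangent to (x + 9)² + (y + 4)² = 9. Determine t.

t = −40 ± 3√17

Tangency holds when the distance from the centre (−9, −4) to the line equals the radius 3:
|4·(−9) + 1·(−4) − t| / √17 = 3
|t − (−40)| = 3√17.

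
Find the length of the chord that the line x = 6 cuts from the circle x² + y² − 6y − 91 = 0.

16

The line gives x = 6. Substituting into the circle:
y² − 6y − 55 = 0
y = 11 or y = −5, giving (6, 11) and (6, −5).
Chord length = distance between (6, 11) and (6, −5) = √256 = 16.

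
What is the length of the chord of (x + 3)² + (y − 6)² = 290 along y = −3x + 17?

Centre (−3, 6), r² = 290. Perpendicular distance d from centre to line = |−20| / √10 = 20/√10.
Chord = 2√(r² − d²) = 2·√(250) = 10√10.

10√10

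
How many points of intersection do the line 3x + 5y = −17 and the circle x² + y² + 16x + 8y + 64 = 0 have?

d² = (3·(−8) + 5·(−4) − (−17))²/34 = 729/34; r² = 16.
Since d² > r², the line lies outside the circle.

0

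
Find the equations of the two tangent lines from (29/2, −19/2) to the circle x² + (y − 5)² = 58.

A line y − (−19/2) = m(x − (29/2)) is tangent when its distance from (0, 5) is √58:
(−29/2m − (29/2))² = 58(m² + 1)
21m² + 58m + 21 = 0, so m = −7/3 or m = −3/7.
With m = −7/3: 7x + 3y = 73. With m = −3/7: 3x + 7y = −23.

7x + 3y = 73 and 3x + 7y = −23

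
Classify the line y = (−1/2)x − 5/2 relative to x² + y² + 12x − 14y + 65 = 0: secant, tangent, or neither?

Substituting the line into the circle gives 5x² + 86x + 425 = 0.
Δ = 7396 − 8500 = −1104.
No real roots: the line does not meet the circle.

neither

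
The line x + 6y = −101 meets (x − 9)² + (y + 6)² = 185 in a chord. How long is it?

Centre (9, −6), r² = 185. Perpendicular distance d from centre to line = |74| / √37 = 74/√37.
Half the chord is √(r² − d²) = √(37), so the full chord is 2√37.

2√37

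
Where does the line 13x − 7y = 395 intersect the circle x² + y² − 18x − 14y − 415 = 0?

(25, −10) and (32, 3)

From the line, y = (−395 + 13x)/7. Substituting:
218x² − 12426x + 174400 = 0  ⟹  x² − 57x + 800 = 0
x = 32 or x = 25, giving (32, 3) and (25, −10).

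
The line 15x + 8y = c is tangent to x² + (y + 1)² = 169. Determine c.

c = −229 or c = 213

For a tangent, require d(centre, line) = r = 13.
|15·0 + 8·(−1) − c| / √289 = 13
|c − (−8)| = 13·17, so c = 213 or c = −229.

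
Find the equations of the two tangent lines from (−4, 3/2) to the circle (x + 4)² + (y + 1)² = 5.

x − 2y = −7 and x + 2y = −1

Write the tangent as mx − y + (3/2 − m·(−4)) = 0 and set its distance from the centre to √5:
(0m − (−5/2))² = 5(m² + 1)
4m² − 1 = 0, so m = 1/2 or m = −1/2.
Through (−4, 3/2) these give x − 2y = −7 and x + 2y = −1.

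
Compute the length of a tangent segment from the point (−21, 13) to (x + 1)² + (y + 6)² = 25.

4√46

Centre (−1, −6), r² = 25. |PO|² = (−20)² + (19)² = 761.
The tangent meets the radius at right angles, so tangent² = |PO|² − r² = 761 − 25 = 736.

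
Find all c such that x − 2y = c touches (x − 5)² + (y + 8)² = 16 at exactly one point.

The line touches the circle iff its distance from (5, −8) is 4:
|1·5 − 2·(−8) − c| / √5 = 4
|c − (21)| = 4√5.

c = 21 ± 4√5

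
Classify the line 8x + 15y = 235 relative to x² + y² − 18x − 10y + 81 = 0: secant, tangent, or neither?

Substituting the line into the circle gives 289x² − 6610x + 38200 = 0.
Discriminant = (−6610)² − 4·289·(38200) = −467100 < 0.
No real roots: the line does not meet the circle.

neither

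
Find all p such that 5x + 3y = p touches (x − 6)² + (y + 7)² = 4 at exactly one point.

p = 9 ± 2√34

The line touches the circle iff its distance from (6, −7) is 2:
|5·6 + 3·(−7) − p| / √34 = 2
|p − (9)| = 2√34.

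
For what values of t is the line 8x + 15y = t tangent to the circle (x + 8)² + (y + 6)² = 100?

t = −324 or t = 16

Tangency holds when the distance from the centre (−8, −6) to the line equals the radius 10:
|8·(−8) + 15·(−6) − t| / √289 = 10
|t − (−154)| = 10·17, so t = 16 or t = −324.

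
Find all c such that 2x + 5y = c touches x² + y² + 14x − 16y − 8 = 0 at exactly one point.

c = 26 ± 11√29

For a tangent, require d(centre, line) = r = 11.
|2·(−7) + 5·8 − c| / √29 = 11
|c − (26)| = 11√29.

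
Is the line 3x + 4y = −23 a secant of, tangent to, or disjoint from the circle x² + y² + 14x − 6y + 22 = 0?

Centre (−7, 3), r² = 36. Distance² from centre to line = (14)²/25 = 196/25.
Since d² < r², the line cuts the circle twice.

secant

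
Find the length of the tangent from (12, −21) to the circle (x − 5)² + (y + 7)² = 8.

√237

With centre O = (5, −7), |OP|² = 245 and r² = 8.
Power of the point: PT² = |PO|² − r² = 237, so PT = √237.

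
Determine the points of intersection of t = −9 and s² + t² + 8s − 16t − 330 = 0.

From the line, t = −9. Substituting:
s² + 8s − 105 = 0
s = 7 or s = −15, giving (7, −9) and (−15, −9).

(−15, −9) and (7, −9)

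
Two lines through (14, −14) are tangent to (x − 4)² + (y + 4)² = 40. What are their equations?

A line y − (−14) = m(x − (14)) is tangent when its distance from (4, −4) is 2√10:
[m·(−10) − (10)]² = 40(m² + 1)
3m² + 10m + 3 = 0, so m = −1/3 or m = −3.
With m = −1/3: x + 3y = −28. With m = −3: 3x + y = 28.

x + 3y = −28 and 3x + y = 28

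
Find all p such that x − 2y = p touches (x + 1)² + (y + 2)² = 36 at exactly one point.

The line touches the circle iff its distance from (−1, −2) is 6:
|1·(−1) − 2·(−2) − p| / √5 = 6
|p − (3)| = 6√5.

p = 3 ± 6√5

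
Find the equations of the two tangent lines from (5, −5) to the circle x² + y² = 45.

2x − y = 15 and x − 2y = 15

Write the tangent as mx − y + (−5 − m·(5)) = 0 and set its distance from the centre to 3√5:
(−5m − (5))² = 45(m² + 1)
2m² − 5m + 2 = 0, so m = 2 or m = 1/2.
With m = 2: 2x − y = 15. With m = 1/2: x − 2y = 15.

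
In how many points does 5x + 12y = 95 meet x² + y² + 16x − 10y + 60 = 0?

0

Substituting the line into the circle gives 169x² + 1954x + 6265 = 0.
Discriminant = (1954)² − 4·169·(6265) = −417024 < 0.
No real roots: the line does not meet the circle.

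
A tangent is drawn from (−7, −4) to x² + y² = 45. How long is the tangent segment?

2√5

With centre O = (0, 0), |OP|² = 65 and r² = 45.
By the tangent–radius right angle, tangent length = √(|PO|² − r²) = √20 = 2√5.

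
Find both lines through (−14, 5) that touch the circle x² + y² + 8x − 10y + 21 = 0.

Write the tangent as mx − y + (5 − m·(−14)) = 0 and set its distance from the centre to 2√5:
[m·(10) − (0)]² = 20(m² + 1)
4m² − 1 = 0, so m = −1/2 or m = 1/2.
Through (−14, 5) these give x + 2y = −4 and x − 2y = −24.

x + 2y = −4 and x − 2y = −24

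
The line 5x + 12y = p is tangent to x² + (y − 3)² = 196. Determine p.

Tangency holds when the distance from the centre (0, 3) to the line equals the radius 14:
|5·0 + 12·3 − p| / √169 = 14
|p − (36)| = 14·13, so p = 218 or p = −146.

p = −146 or p = 218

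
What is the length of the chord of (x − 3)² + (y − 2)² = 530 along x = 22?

The line gives x = 22. Substituting into the circle:
y² − 4y − 165 = 0
y = 15 or y = −11, giving (22, 15) and (22, −11).
|(22, 15) − (22, −11)| = √((0)² + (26)²) = 26.

26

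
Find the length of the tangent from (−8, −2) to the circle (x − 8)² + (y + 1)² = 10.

√247

The centre is (8, −1) and r = √10. The square of the distance from P to the centre is 256 + 1 = 257.
By the tangent–radius right angle, tangent length = √(|PO|² − r²) = √247.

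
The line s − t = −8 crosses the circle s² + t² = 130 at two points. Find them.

(−11, −3) and (3, 11)

Substitute t = s + 8:
2s² + 16s − 66 = 0  ⟹  s² + 8s − 33 = 0
s = 3 or s = −11, giving (3, 11) and (−11, −3).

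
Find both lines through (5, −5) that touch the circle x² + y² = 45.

2x − y = 15 and x − 2y = 15

Let a tangent through (5, −5) have slope m. Its distance from (0, 0) must equal 3√5:
[m·(−5) − (5)]² = 45(m² + 1)
2m² − 5m + 2 = 0, so m = 2 or m = 1/2.
With m = 2: 2x − y = 15. With m = 1/2: x − 2y = 15.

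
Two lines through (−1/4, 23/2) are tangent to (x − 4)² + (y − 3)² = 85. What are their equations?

Write the tangent as mx − y + (23/2 − m·(−1/4)) = 0 and set its distance from the centre to √85:
[m·(17/4) − (−17/2)]² = 85(m² + 1)
63m² − 68m + 12 = 0, so m = 2/9 or m = 6/7.
With m = 2/9: 2x − 9y = −104. With m = 6/7: 6x − 7y = −82.

2x − 9y = −104 and 6x − 7y = −82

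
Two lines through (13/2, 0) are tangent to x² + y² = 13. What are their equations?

2x + 3y = 13 and 2x − 3y = 13

A line y − (0) = m(x − (13/2)) is tangent when its distance from (0, 0) is √13:
(−13/2m − (0))² = 13(m² + 1)
9m² − 4 = 0, so m = −2/3 or m = 2/3.
With m = −2/3: 2x + 3y = 13. With m = 2/3: 2x − 3y = 13.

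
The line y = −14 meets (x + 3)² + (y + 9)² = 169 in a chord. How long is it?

The distance from (−3, −9) to the line is 5, and r² = 169.
Half the chord is √(r² − d²) = √(144), so the full chord is 24.

24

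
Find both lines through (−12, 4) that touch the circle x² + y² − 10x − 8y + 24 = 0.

x + 4y = 4 and x − 4y = −28

A line y − (4) = m(x − (−12)) is tangent when its distance from (5, 4) is √17:
(17m − (0))² = 17(m² + 1)
16m² − 1 = 0, so m = −1/4 or m = 1/4.
Through (−12, 4) these give x + 4y = 4 and x − 4y = −28.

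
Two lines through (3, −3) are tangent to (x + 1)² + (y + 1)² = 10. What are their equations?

A line y − (−3) = m(x − (3)) is tangent when its distance from (−1, −1) is √10:
[m·(−4) − (2)]² = 10(m² + 1)
3m² + 8m − 3 = 0, so m = −3 or m = 1/3.
Through (3, −3) these give 3x + y = 6 and x − 3y = 12.

3x + y = 6 and x − 3y = 12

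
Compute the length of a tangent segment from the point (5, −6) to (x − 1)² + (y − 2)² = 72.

2√2

With centre O = (1, 2), |OP|² = 80 and r² = 72.
The tangent meets the radius at right angles, so tangent² = |PO|² − r² = 80 − 72 = 8.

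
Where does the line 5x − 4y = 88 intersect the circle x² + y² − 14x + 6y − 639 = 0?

From the line, y = (−88 + 5x)/4. Substituting:
41x² − 984x − 4592 = 0  ⟹  x² − 24x − 112 = 0
x = 28 or x = −4, giving (28, 13) and (−4, −27).

(−4, −27) and (28, 13)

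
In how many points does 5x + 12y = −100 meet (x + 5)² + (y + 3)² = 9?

1

Substituting the line into the circle gives 169x² + 2080x + 6400 = 0.
Δ = 4326400 − 4326400 = 0.
A repeated root: the line is tangent.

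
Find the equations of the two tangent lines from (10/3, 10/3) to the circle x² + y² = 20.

A line y − (10/3) = m(x − (10/3)) is tangent when its distance from (0, 0) is 2√5:
[m·(−10/3) − (−10/3)]² = 20(m² + 1)
2m² + 5m + 2 = 0, so m = −2 or m = −1/2.
With m = −2: 2x + y = 10. With m = −1/2: x + 2y = 10.

2x + y = 10 and x + 2y = 10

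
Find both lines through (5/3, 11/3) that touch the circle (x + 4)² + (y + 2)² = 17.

Let a tangent through (5/3, 11/3) have slope m. Its distance from (−4, −2) must equal √17:
(−17/3m − (−17/3))² = 17(m² + 1)
4m² − 17m + 4 = 0, so m = 4 or m = 1/4.
Through (5/3, 11/3) these give 4x − y = 3 and x − 4y = −13.

4x − y = 3 and x − 4y = −13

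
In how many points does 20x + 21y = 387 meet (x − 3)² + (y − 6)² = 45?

0

Substituting the line into the circle gives 841x² − 13086x + 52245 = 0.
Δ = 171243396 − 175752180 = −4508784.
No real roots: the line does not meet the circle.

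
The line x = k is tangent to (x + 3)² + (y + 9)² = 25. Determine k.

k = −8 or k = 2

Tangency holds when the distance from the centre (−3, −9) to the line equals the radius 5:
|1·(−3) + 0·(−9) − k| / √1 = 5
|k − (−3)| = 5, so k = 2 or k = −8.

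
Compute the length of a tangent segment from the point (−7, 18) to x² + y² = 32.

Centre (0, 0), r² = 32. |PO|² = (−7)² + (18)² = 373.
By the tangent–radius right angle, tangent length = √(|PO|² − r²) = √341.

√341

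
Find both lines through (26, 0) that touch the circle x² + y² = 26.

x − 5y = 26 and x + 5y = 26

Write the tangent as mx − y + (0 − m·(26)) = 0 and set its distance from the centre to √26:
[m·(−26) − (0)]² = 26(m² + 1)
25m² − 1 = 0, so m = 1/5 or m = −1/5.
Through (26, 0) these give x − 5y = 26 and x + 5y = 26.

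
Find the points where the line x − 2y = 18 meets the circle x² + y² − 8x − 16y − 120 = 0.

From the line, y = (−18 + x)/2. Substituting:
5x² − 100x + 420 = 0  ⟹  x² − 20x + 84 = 0
x = 14 or x = 6, giving (14, −2) and (6, −6).

(6, −6) and (14, −2)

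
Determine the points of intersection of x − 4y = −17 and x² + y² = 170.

(−13, 1) and (11, 7)

From the line, y = (17 + x)/4. Substituting:
17x² + 34x − 2431 = 0  ⟹  x² + 2x − 143 = 0
x = 11 or x = −13, giving (11, 7) and (−13, 1).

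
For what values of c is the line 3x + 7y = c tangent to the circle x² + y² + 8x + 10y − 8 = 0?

c = −47 ± 7√58

The line touches the circle iff its distance from (−4, −5) is 7:
|3·(−4) + 7·(−5) − c| / √58 = 7
|c − (−47)| = 7√58.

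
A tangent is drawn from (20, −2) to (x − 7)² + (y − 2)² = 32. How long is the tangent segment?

The centre is (7, 2) and r = 4√2. The square of the distance from P to the centre is 169 + 16 = 185.
The tangent meets the radius at right angles, so tangent² = |PO|² − r² = 185 − 32 = 153.

3√17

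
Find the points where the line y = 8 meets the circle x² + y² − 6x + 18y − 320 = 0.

(−8, 8) and (14, 8)

Substitute y = 8:
x² − 6x − 112 = 0
x = 14 or x = −8, giving (14, 8) and (−8, 8).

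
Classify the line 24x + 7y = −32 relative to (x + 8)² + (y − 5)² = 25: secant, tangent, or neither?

tangent

d² = (24·(−8) + 7·5 − (−32))²/625 = 25; r² = 25.
Since d² = r², the line is tangent.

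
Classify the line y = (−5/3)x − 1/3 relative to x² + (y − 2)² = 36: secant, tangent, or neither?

Centre (0, 2), r² = 36. Distance² from centre to line = (7)²/34 = 49/34.
Since d² < r², the line cuts the circle twice.

secant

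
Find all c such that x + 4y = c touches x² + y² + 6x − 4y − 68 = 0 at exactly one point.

c = 5 ± 9√17

Tangency holds when the distance from the centre (−3, 2) to the line equals the radius 9:
|1·(−3) + 4·2 − c| / √17 = 9
|c − (5)| = 9√17.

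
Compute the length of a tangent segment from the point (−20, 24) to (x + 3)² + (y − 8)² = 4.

Centre (−3, 8), r² = 4. |PO|² = (−17)² + (16)² = 545.
The tangent meets the radius at right angles, so tangent² = |PO|² − r² = 545 − 4 = 541.

√541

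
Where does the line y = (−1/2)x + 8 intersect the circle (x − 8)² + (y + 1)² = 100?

From the line, y = (16 − x)/2. Substituting:
5x² − 100x + 180 = 0  ⟹  x² − 20x + 36 = 0
x = 18 or x = 2, giving (18, −1) and (2, 7).

(2, 7) and (18, −1)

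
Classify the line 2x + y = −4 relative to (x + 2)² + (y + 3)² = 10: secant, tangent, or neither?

secant

Substituting the line into the circle gives 5x² + 8x − 5 = 0.
Δ = 64 − (−100) = 164.
Two real roots: the line is a secant.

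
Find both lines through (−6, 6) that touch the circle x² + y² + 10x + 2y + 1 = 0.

4x − 3y = −42 and 3x + 4y = 6

Write the tangent as mx − y + (6 − m·(−6)) = 0 and set its distance from the centre to 5:
[m·(1) − (−7)]² = 25(m² + 1)
12m² − 7m − 12 = 0, so m = 4/3 or m = −3/4.
With m = 4/3: 4x − 3y = −42. With m = −3/4: 3x + 4y = 6.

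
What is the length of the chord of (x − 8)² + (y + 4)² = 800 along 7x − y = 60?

The distance from (8, −4) to the line is 0/√50, and r² = 800.
Half the chord is √(r² − d²) = √(800), so the full chord is 40√2.

40√2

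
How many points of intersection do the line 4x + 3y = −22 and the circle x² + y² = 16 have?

Centre (0, 0), r² = 16. Distance² from centre to line = (22)²/25 = 484/25.
Since d² > r², the line lies outside the circle.

0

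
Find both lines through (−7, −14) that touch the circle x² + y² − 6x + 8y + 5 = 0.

A line y − (−14) = m(x − (−7)) is tangent when its distance from (3, −4) is 2√5:
[m·(10) − (10)]² = 20(m² + 1)
2m² − 5m + 2 = 0, so m = 1/2 or m = 2.
Through (−7, −14) these give x − 2y = 21 and 2x − y = 0.

x − 2y = 21 and 2x − y = 0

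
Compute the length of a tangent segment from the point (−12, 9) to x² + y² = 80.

With centre O = (0, 0), |OP|² = 225 and r² = 80.
Power of the point: PT² = |PO|² − r² = 145, so PT = √145.

√145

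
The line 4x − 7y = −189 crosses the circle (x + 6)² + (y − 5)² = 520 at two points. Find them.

(−28, 11) and (0, 27)

Substitute y = (189 + 4x)/7:
65x² + 1820x = 0  ⟹  x² + 28x = 0
x = 0 or x = −28, giving (0, 27) and (−28, 11).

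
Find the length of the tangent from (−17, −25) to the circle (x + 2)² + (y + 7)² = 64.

The centre is (−2, −7) and r = 8. The square of the distance from P to the centre is 225 + 324 = 549.
Power of the point: PT² = |PO|² − r² = 485, so PT = √485.

√485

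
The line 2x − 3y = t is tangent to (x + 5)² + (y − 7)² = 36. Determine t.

For a tangent, require d(centre, line) = r = 6.
|2·(−5) − 3·7 − t| / √13 = 6
|t − (−31)| = 6√13.

t = −31 ± 6√13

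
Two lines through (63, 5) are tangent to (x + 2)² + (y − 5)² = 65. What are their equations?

Let a tangent through (63, 5) have slope m. Its distance from (−2, 5) must equal √65:
[m·(−65) − (0)]² = 65(m² + 1)
64m² − 1 = 0, so m = 1/8 or m = −1/8.
With m = 1/8: x − 8y = 23. With m = −1/8: x + 8y = 103.

x − 8y = 23 and x + 8y = 103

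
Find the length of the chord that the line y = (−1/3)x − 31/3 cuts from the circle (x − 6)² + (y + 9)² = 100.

6√10

The distance from (6, −9) to the line is 10/√10, and r² = 100.
Chord = 2√(r² − d²) = 2·√(90) = 6√10.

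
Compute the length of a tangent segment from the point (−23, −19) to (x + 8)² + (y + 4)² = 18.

12√3

The centre is (−8, −4) and r = 3√2. The square of the distance from P to the centre is 225 + 225 = 450.
Power of the point: PT² = |PO|² − r² = 432, so PT = 12√3.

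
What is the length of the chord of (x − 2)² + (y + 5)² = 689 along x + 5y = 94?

Express y = (94 − x)/5 and substitute into the circle:
26x² − 338x − 2964 = 0  ⟹  x² − 13x − 114 = 0
x = 19 or x = −6, giving (19, 15) and (−6, 20).
Chord length = distance between (19, 15) and (−6, 20) = √650 = 5√26.

5√26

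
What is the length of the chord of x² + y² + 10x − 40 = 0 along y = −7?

The distance from (−5, 0) to the line is 7, and r² = 65.
Chord = 2√(r² − d²) = 2·√(16) = 8.

8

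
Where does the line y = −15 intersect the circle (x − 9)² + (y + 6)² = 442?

Substitute y = −15:
x² − 18x − 280 = 0
x = 28 or x = −10, giving (28, −15) and (−10, −15).

(−10, −15) and (28, −15)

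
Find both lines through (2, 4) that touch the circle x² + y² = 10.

x − 3y = −10 and 3x + y = 10

A line y − (4) = m(x − (2)) is tangent when its distance from (0, 0) is √10:
(−2m − (−4))² = 10(m² + 1)
3m² + 8m − 3 = 0, so m = 1/3 or m = −3.
With m = 1/3: x − 3y = −10. With m = −3: 3x + y = 10.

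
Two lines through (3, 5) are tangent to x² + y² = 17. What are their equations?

x − 4y = −17 and 4x + y = 17

A line y − (5) = m(x − (3)) is tangent when its distance from (0, 0) is √17:
(−3m − (−5))² = 17(m² + 1)
4m² + 15m − 4 = 0, so m = 1/4 or m = −4.
With m = 1/4: x − 4y = −17. With m = −4: 4x + y = 17.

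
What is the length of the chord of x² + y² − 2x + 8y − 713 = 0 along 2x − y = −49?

10√5

From the line, y = 2x + 49. Substituting:
5x² + 210x + 2080 = 0  ⟹  x² + 42x + 416 = 0
x = −16 or x = −26, giving (−16, 17) and (−26, −3).
|(−16, 17) − (−26, −3)| = √((10)² + (20)²) = 10√5.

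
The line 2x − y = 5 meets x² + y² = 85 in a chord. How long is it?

8√5

Centre (0, 0), r² = 85. Perpendicular distance d from centre to line = |−5| / √5 = 5/√5.
Half the chord is √(r² − d²) = √(80), so the full chord is 8√5.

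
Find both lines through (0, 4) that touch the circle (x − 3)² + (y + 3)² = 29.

A line y − (4) = m(x − (0)) is tangent when its distance from (3, −3) is √29:
[m·(3) − (−7)]² = 29(m² + 1)
10m² − 21m − 10 = 0, so m = 5/2 or m = −2/5.
Through (0, 4) these give 5x − 2y = −8 and 2x + 5y = 20.

5x − 2y = −8 and 2x + 5y = 20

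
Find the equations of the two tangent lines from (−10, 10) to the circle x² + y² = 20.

x + 2y = 10 and 2x + y = −10

Write the tangent as mx − y + (10 − m·(−10)) = 0 and set its distance from the centre to 2√5:
(10m − (−10))² = 20(m² + 1)
2m² + 5m + 2 = 0, so m = −1/2 or m = −2.
Through (−10, 10) these give x + 2y = 10 and 2x + y = −10.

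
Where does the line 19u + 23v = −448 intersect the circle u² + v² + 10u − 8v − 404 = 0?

Substitute v = (−448 − 19u)/23:
890u² + 25810u + 69420 = 0  ⟹  u² + 29u + 78 = 0
u = −3 or u = −26, giving (−3, −17) and (−26, 2).

(−26, 2) and (−3, −17)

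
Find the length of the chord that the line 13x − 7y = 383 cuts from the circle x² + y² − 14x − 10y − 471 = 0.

From the line, y = (−383 + 13x)/7. Substituting:
218x² − 11554x + 150420 = 0  ⟹  x² − 53x + 690 = 0
x = 30 or x = 23, giving (30, 1) and (23, −12).
Chord length = distance between (30, 1) and (23, −12) = √218 = √218.

√218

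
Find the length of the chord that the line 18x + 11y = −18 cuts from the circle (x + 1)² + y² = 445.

Express y = (−18 − 18x)/11 and substitute into the circle:
445x² + 890x − 53400 = 0  ⟹  x² + 2x − 120 = 0
x = 10 or x = −12, giving (10, −18) and (−12, 18).
|(10, −18) − (−12, 18)| = √((22)² + (−36)²) = 2√445.

2√445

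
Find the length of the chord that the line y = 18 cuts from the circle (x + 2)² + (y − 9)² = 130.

The distance from (−2, 9) to the line is 9, and r² = 130.
Chord = 2√(r² − d²) = 2·√(49) = 14.

14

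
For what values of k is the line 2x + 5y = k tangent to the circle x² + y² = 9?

For a tangent, require d(centre, line) = r = 3.
|2·0 + 5·0 − k| / √29 = 3
|k| = 3√29.

k = ±3√29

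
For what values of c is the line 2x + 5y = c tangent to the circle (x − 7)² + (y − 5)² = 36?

Tangency holds when the distance from the centre (7, 5) to the line equals the radius 6:
|2·7 + 5·5 − c| / √29 = 6
|c − (39)| = 6√29.

c = 39 ± 6√29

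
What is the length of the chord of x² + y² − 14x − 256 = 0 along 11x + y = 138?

Substitute y = −11x + 138:
122x² − 3050x + 18788 = 0  ⟹  x² − 25x + 154 = 0
x = 14 or x = 11, giving (14, −16) and (11, 17).
Chord length = distance between (14, −16) and (11, 17) = √1098 = 3√122.

3√122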